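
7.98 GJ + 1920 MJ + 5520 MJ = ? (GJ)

15.42 GJ

In GJ:
  7.98 GJ → 7.98
  1920 MJ = 1920e-3 GJ = 1.92
  5520 MJ = 5520e-3 GJ = 5.52
Sum: 7.98 + 1.92 + 5.52 = 15.42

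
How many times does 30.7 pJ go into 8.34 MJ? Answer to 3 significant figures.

272000000000000000

(8.34e6) / (30.7e-12) = 0.2717e18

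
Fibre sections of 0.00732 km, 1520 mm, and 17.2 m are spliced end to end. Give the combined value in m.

In m:
  0.00732 km = 0.00732 × 10³ m = 7.32
  1520 mm = 1520 × 10⁻³ m = 1.52
  17.2 m → 17.2
Sum: 7.32 + 1.52 + 17.2 = 26.04

26.04 m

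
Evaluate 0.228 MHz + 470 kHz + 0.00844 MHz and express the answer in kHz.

706.44 kHz

In kHz:
  0.228 MHz = 0.228e3 kHz = 228
  470 kHz → 470
  0.00844 MHz = 0.00844e3 kHz = 8.44
Sum: 228 + 470 + 8.44 = 706.44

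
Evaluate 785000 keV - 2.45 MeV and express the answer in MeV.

782.55 MeV

In MeV:
  785000 keV = 785000 × 10⁻³ MeV = 785
  2.45 MeV → 2.45
Difference: 785 - 2.45 = 782.55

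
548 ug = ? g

0.000548 g

micro = 1e-6, (no prefix) = 1e0; factor is 1e-6.
548 × 1e-6 = 0.000548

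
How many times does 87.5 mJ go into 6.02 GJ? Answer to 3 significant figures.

(6.02e9) / (87.5e-3) = 0.0688e12

68800000000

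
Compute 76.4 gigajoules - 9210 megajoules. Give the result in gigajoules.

In gigajoules:
  76.4 gigajoules → 76.4
  9210 megajoules = 9210e-3 gigajoules = 9.21
Difference: 76.4 - 9.21 = 67.19

67.19 gigajoules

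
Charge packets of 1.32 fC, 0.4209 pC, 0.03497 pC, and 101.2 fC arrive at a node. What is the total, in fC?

In fC:
  1.32 fC → 1.32
  0.4209 pC = 0.4209e3 fC = 420.9
  0.03497 pC = 0.03497e3 fC = 34.97
  101.2 fC → 101.2
Sum: 1.32 + 420.9 + 34.97 + 101.2 = 558.39

558.39 fC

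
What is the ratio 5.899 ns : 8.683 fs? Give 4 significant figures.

679400

(5.899e-9) / (8.683e-15) = 0.67937e6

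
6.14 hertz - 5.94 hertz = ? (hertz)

0.2 hertz

In hertz:
  6.14 hertz → 6.14
  5.94 hertz → 5.94
Difference: 6.14 - 5.94 = 0.2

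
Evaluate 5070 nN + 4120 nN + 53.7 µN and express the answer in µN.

In µN:
  5070 nN = 5070 × 10⁻³ µN = 5.07
  4120 nN = 4120 × 10⁻³ µN = 4.12
  53.7 µN → 53.7
Sum: 5.07 + 4.12 + 53.7 = 62.89

62.89 µN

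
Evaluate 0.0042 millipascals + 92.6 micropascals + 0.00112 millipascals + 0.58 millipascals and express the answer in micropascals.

In micropascals:
  0.0042 millipascals = 0.0042e3 micropascals = 4.2
  92.6 micropascals → 92.6
  0.00112 millipascals = 0.00112e3 micropascals = 1.12
  0.58 millipascals = 0.58e3 micropascals = 580
Sum: 4.2 + 92.6 + 1.12 + 580 = 677.92

677.92 micropascals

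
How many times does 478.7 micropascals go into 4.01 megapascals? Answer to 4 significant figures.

(4.01e6) / (478.7e-6) = 0.0083769e12

8377000000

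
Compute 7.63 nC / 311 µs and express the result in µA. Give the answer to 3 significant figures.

(7.63 × 10⁻⁹) / (311 × 10⁻⁶) = 0.024534 × 10⁻³ A

24.5 µA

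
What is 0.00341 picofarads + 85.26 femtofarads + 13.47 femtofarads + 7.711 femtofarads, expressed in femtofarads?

In femtofarads:
  0.00341 picofarads = 0.00341e3 femtofarads = 3.41
  85.26 femtofarads → 85.26
  13.47 femtofarads → 13.47
  7.711 femtofarads → 7.711
Sum: 3.41 + 85.26 + 13.47 + 7.711 = 109.851

109.851 femtofarads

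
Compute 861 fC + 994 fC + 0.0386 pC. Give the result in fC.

1893.6 fC

In fC:
  861 fC → 861
  994 fC → 994
  0.0386 pC = 0.0386 × 10³ fC = 38.6
Sum: 861 + 994 + 38.6 = 1893.6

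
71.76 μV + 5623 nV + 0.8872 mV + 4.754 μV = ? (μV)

In μV:
  71.76 μV → 71.76
  5623 nV = 5623 × 10⁻³ μV = 5.623
  0.8872 mV = 0.8872 × 10³ μV = 887.2
  4.754 μV → 4.754
Sum: 71.76 + 5.623 + 887.2 + 4.754 = 969.337

969.337 μV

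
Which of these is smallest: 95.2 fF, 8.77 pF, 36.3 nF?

95.2 fF

95.2 fF = 0.0000000000000952 F
8.77 pF = 0.00000000000877 F
36.3 nF = 0.0000000363 F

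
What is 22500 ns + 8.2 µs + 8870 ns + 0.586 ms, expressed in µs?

In µs:
  22500 ns = 22500 × 10^-3 µs = 22.5
  8.2 µs → 8.2
  8870 ns = 8870 × 10^-3 µs = 8.87
  0.586 ms = 0.586 × 10^3 µs = 586
Sum: 22.5 + 8.2 + 8.87 + 586 = 625.57

625.57 µs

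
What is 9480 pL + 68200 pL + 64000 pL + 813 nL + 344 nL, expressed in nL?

1298.68 nL

In nL:
  9480 pL = 9480 × 10⁻³ nL = 9.48
  68200 pL = 68200 × 10⁻³ nL = 68.2
  64000 pL = 64000 × 10⁻³ nL = 64
  813 nL → 813
  344 nL → 344
Sum: 9.48 + 68.2 + 64 + 813 + 344 = 1298.68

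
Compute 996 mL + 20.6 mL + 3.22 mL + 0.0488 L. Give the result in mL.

1068.62 mL

In mL:
  996 mL → 996
  20.6 mL → 20.6
  3.22 mL → 3.22
  0.0488 L = 0.0488 × 10^3 mL = 48.8
Sum: 996 + 20.6 + 3.22 + 48.8 = 1068.62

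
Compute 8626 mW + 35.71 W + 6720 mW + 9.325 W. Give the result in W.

In W:
  8626 mW = 8626 × 10⁻³ W = 8.626
  35.71 W → 35.71
  6720 mW = 6720 × 10⁻³ W = 6.72
  9.325 W → 9.325
Sum: 8.626 + 35.71 + 6.72 + 9.325 = 60.381

60.381 W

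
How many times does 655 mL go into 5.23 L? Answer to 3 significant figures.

(5.23) / (655 × 10⁻³) = 0.007985 × 10³

7.98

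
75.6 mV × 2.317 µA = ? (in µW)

75.6 × 10^-3 × 2.317 × 10^-6 = 175.1652 × 10^-9 W

0.1751652 µW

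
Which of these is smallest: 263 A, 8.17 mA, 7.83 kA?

8.17 mA

263 A = 263 A
8.17 mA = 0.00817 A
7.83 kA = 7830 A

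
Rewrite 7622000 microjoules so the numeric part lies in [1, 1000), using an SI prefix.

= 7.622 joules; mantissa already in [1, 1000).

7.622 joules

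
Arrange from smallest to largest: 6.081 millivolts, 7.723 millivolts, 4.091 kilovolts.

6.081 millivolts < 7.723 millivolts < 4.091 kilovolts

6.081 millivolts = 0.006081 volts
7.723 millivolts = 0.007723 volts
4.091 kilovolts = 4091 volts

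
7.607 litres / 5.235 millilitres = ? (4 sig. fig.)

1453

(7.607) / (5.235 × 10⁻³) = 1.4531 × 10³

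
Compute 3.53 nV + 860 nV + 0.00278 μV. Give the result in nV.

866.31 nV

In nV:
  3.53 nV → 3.53
  860 nV → 860
  0.00278 μV = 0.00278e3 nV = 2.78
Sum: 3.53 + 860 + 2.78 = 866.31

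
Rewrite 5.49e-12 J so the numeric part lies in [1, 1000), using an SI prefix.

5.49 pJ

= 5.49e-12 J; 1e-12 is pico.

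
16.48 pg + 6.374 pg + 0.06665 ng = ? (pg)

In pg:
  16.48 pg → 16.48
  6.374 pg → 6.374
  0.06665 ng = 0.06665e3 pg = 66.65
Sum: 16.48 + 6.374 + 66.65 = 89.504

89.504 pg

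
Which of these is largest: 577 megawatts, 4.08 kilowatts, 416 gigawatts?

577 megawatts = 577000000 watts
4.08 kilowatts = 4080 watts
416 gigawatts = 416000000000 watts

416 gigawatts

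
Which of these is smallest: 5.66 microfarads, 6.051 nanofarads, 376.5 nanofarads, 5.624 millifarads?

5.66 microfarads = 0.00000566 farads
6.051 nanofarads = 0.000000006051 farads
376.5 nanofarads = 0.0000003765 farads
5.624 millifarads = 0.005624 farads

6.051 nanofarads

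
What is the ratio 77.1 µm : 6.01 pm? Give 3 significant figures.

12800000

(77.1e-6) / (6.01e-12) = 12.83e6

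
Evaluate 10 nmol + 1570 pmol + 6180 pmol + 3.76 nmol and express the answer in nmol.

21.51 nmol

In nmol:
  10 nmol → 10
  1570 pmol = 1570e-3 nmol = 1.57
  6180 pmol = 6180e-3 nmol = 6.18
  3.76 nmol → 3.76
Sum: 10 + 1.57 + 6.18 + 3.76 = 21.51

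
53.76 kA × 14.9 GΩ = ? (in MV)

801024000 MV

53.76 × 10³ × 14.9 × 10⁹ = 801.024 × 10¹² V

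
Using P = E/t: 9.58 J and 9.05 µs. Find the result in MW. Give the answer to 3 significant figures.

1.06 MW

(9.58) / (9.05e-6) = 1.0586e6 W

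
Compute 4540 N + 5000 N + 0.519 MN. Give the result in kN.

528.54 kN

In kN:
  4540 N = 4540 × 10^-3 kN = 4.54
  5000 N = 5000 × 10^-3 kN = 5
  0.519 MN = 0.519 × 10^3 kN = 519
Sum: 4.54 + 5 + 519 = 528.54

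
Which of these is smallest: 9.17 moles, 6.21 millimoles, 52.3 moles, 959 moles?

6.21 millimoles

9.17 moles = 9.17 moles
6.21 millimoles = 0.00621 moles
52.3 moles = 52.3 moles
959 moles = 959 moles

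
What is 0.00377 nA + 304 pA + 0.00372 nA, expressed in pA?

In pA:
  0.00377 nA = 0.00377 × 10³ pA = 3.77
  304 pA → 304
  0.00372 nA = 0.00372 × 10³ pA = 3.72
Sum: 3.77 + 304 + 3.72 = 311.49

311.49 pA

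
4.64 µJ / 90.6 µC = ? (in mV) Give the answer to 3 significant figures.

51.2 mV

(4.64 × 10^-6) / (90.6 × 10^-6) = 0.051214 V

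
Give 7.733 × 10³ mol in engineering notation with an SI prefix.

7.733 kmol

= 7.733 × 10³ mol; 10³ is kilo.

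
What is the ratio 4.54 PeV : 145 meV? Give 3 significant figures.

(4.54e15) / (145e-3) = 0.03131e18

31300000000000000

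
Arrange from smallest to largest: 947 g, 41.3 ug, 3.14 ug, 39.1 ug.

3.14 ug < 39.1 ug < 41.3 ug < 947 g

947 g = 947 g
41.3 ug = 0.0000413 g
3.14 ug = 0.00000314 g
39.1 ug = 0.0000391 g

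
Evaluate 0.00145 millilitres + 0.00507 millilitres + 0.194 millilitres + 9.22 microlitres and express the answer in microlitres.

In microlitres:
  0.00145 millilitres = 0.00145 × 10^3 microlitres = 1.45
  0.00507 millilitres = 0.00507 × 10^3 microlitres = 5.07
  0.194 millilitres = 0.194 × 10^3 microlitres = 194
  9.22 microlitres → 9.22
Sum: 1.45 + 5.07 + 194 + 9.22 = 209.74

209.74 microlitres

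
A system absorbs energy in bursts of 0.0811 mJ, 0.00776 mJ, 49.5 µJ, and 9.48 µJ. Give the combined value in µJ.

In µJ:
  0.0811 mJ = 0.0811 × 10³ µJ = 81.1
  0.00776 mJ = 0.00776 × 10³ µJ = 7.76
  49.5 µJ → 49.5
  9.48 µJ → 9.48
Sum: 81.1 + 7.76 + 49.5 + 9.48 = 147.84

147.84 µJ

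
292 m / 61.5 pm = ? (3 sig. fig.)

4750000000000

(292) / (61.5e-12) = 4.748e12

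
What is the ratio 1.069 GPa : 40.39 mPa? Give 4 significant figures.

26470000000

(1.069e9) / (40.39e-3) = 0.026467e12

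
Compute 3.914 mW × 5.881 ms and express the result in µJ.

23.018234 µJ

3.914e-3 × 5.881e-3 = 23.018234e-6 J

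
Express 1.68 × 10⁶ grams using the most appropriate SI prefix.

= 1.68 × 10⁶ grams; 10⁶ is mega.

1.68 megagrams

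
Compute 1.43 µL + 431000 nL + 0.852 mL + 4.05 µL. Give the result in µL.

1288.48 µL

In µL:
  1.43 µL → 1.43
  431000 nL = 431000e-3 µL = 431
  0.852 mL = 0.852e3 µL = 852
  4.05 µL → 4.05
Sum: 1.43 + 431 + 852 + 4.05 = 1288.48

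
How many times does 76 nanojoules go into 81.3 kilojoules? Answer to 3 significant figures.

(81.3 × 10^3) / (76 × 10^-9) = 1.07 × 10^12

1070000000000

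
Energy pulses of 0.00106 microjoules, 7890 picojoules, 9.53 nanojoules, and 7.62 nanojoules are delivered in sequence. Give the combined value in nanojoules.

26.1 nanojoules

In nanojoules:
  0.00106 microjoules = 0.00106 × 10^3 nanojoules = 1.06
  7890 picojoules = 7890 × 10^-3 nanojoules = 7.89
  9.53 nanojoules → 9.53
  7.62 nanojoules → 7.62
Sum: 1.06 + 7.89 + 9.53 + 7.62 = 26.1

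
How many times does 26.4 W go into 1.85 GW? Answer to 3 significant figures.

70100000

(1.85 × 10⁹) / (26.4) = 0.07008 × 10⁹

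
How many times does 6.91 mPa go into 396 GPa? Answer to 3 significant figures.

(396 × 10⁹) / (6.91 × 10⁻³) = 57.31 × 10¹²

57300000000000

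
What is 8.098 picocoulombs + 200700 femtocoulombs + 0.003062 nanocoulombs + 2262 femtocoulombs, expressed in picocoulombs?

In picocoulombs:
  8.098 picocoulombs → 8.098
  200700 femtocoulombs = 200700 × 10^-3 picocoulombs = 200.7
  0.003062 nanocoulombs = 0.003062 × 10^3 picocoulombs = 3.062
  2262 femtocoulombs = 2262 × 10^-3 picocoulombs = 2.262
Sum: 8.098 + 200.7 + 3.062 + 2.262 = 214.122

214.122 picocoulombs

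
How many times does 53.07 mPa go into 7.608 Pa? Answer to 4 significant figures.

143.4

(7.608) / (53.07e-3) = 0.14336e3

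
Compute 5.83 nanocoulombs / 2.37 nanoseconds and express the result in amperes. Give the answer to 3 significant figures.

2.46 amperes

(5.83 × 10⁻⁹) / (2.37 × 10⁻⁹) = 2.4599 A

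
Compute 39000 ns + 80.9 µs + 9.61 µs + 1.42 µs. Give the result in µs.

130.93 µs

In µs:
  39000 ns = 39000 × 10^-3 µs = 39
  80.9 µs → 80.9
  9.61 µs → 9.61
  1.42 µs → 1.42
Sum: 39 + 80.9 + 9.61 + 1.42 = 130.93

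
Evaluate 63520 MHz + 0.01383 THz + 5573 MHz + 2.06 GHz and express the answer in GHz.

In GHz:
  63520 MHz = 63520 × 10^-3 GHz = 63.52
  0.01383 THz = 0.01383 × 10^3 GHz = 13.83
  5573 MHz = 5573 × 10^-3 GHz = 5.573
  2.06 GHz → 2.06
Sum: 63.52 + 13.83 + 5.573 + 2.06 = 84.983

84.983 GHz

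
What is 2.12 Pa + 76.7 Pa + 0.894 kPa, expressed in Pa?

972.82 Pa

In Pa:
  2.12 Pa → 2.12
  76.7 Pa → 76.7
  0.894 kPa = 0.894 × 10³ Pa = 894
Sum: 2.12 + 76.7 + 894 = 972.82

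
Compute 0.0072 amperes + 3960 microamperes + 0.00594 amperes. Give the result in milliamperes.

In milliamperes:
  0.0072 amperes = 0.0072 × 10³ milliamperes = 7.2
  3960 microamperes = 3960 × 10⁻³ milliamperes = 3.96
  0.00594 amperes = 0.00594 × 10³ milliamperes = 5.94
Sum: 7.2 + 3.96 + 5.94 = 17.1

17.1 milliamperes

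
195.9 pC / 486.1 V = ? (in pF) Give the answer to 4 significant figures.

(195.9 × 10^-12) / (486.1) = 0.403003 × 10^-12 F

0.4030 pF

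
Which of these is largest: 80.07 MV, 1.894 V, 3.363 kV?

80.07 MV = 80070000 V
1.894 V = 1.894 V
3.363 kV = 3363 V

80.07 MV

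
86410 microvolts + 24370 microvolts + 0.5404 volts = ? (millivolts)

In millivolts:
  86410 microvolts = 86410 × 10^-3 millivolts = 86.41
  24370 microvolts = 24370 × 10^-3 millivolts = 24.37
  0.5404 volts = 0.5404 × 10^3 millivolts = 540.4
Sum: 86.41 + 24.37 + 540.4 = 651.18

651.18 millivolts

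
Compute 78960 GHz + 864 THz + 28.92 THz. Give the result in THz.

In THz:
  78960 GHz = 78960 × 10^-3 THz = 78.96
  864 THz → 864
  28.92 THz → 28.92
Sum: 78.96 + 864 + 28.92 = 971.88

971.88 THz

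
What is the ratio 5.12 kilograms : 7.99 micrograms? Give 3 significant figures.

641000000

(5.12 × 10^3) / (7.99 × 10^-6) = 0.6408 × 10^9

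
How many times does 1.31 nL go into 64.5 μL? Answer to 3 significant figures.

(64.5e-6) / (1.31e-9) = 49.24e3

49200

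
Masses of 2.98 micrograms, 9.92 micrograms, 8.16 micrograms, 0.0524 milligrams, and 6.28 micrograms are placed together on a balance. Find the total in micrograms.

In micrograms:
  2.98 micrograms → 2.98
  9.92 micrograms → 9.92
  8.16 micrograms → 8.16
  0.0524 milligrams = 0.0524e3 micrograms = 52.4
  6.28 micrograms → 6.28
Sum: 2.98 + 9.92 + 8.16 + 52.4 + 6.28 = 79.74

79.74 micrograms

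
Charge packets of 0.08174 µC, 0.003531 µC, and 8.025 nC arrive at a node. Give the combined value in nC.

In nC:
  0.08174 µC = 0.08174 × 10^3 nC = 81.74
  0.003531 µC = 0.003531 × 10^3 nC = 3.531
  8.025 nC → 8.025
Sum: 81.74 + 3.531 + 8.025 = 93.296

93.296 nC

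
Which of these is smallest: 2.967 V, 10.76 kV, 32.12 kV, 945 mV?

2.967 V = 2.967 V
10.76 kV = 10760 V
32.12 kV = 32120 V
945 mV = 0.945 V

945 mV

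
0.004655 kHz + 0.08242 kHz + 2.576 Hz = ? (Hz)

89.651 Hz

In Hz:
  0.004655 kHz = 0.004655 × 10³ Hz = 4.655
  0.08242 kHz = 0.08242 × 10³ Hz = 82.42
  2.576 Hz → 2.576
Sum: 4.655 + 82.42 + 2.576 = 89.651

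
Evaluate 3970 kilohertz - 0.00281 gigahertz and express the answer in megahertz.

In megahertz:
  3970 kilohertz = 3970 × 10⁻³ megahertz = 3.97
  0.00281 gigahertz = 0.00281 × 10³ megahertz = 2.81
Difference: 3.97 - 2.81 = 1.16

1.16 megahertz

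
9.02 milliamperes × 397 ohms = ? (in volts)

3.58094 volts

9.02 × 10^-3 × 397 = 3580.94 × 10^-3 V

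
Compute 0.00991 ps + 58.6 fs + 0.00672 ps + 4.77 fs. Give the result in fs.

80 fs

In fs:
  0.00991 ps = 0.00991 × 10³ fs = 9.91
  58.6 fs → 58.6
  0.00672 ps = 0.00672 × 10³ fs = 6.72
  4.77 fs → 4.77
Sum: 9.91 + 58.6 + 6.72 + 4.77 = 80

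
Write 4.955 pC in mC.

pico = 10^-12, milli = 10^-3; factor is 10^-9.
4.955 × 10^-9 = 0.000000004955

0.000000004955 mC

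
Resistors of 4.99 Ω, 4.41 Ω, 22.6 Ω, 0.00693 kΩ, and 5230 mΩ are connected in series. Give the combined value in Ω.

In Ω:
  4.99 Ω → 4.99
  4.41 Ω → 4.41
  22.6 Ω → 22.6
  0.00693 kΩ = 0.00693 × 10³ Ω = 6.93
  5230 mΩ = 5230 × 10⁻³ Ω = 5.23
Sum: 4.99 + 4.41 + 22.6 + 6.93 + 5.23 = 44.16

44.16 Ω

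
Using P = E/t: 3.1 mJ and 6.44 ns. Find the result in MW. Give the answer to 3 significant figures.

0.481 MW

(3.1 × 10⁻³) / (6.44 × 10⁻⁹) = 0.48137 × 10⁶ W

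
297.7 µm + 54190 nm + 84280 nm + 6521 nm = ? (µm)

442.691 µm

In µm:
  297.7 µm → 297.7
  54190 nm = 54190 × 10^-3 µm = 54.19
  84280 nm = 84280 × 10^-3 µm = 84.28
  6521 nm = 6521 × 10^-3 µm = 6.521
Sum: 297.7 + 54.19 + 84.28 + 6.521 = 442.691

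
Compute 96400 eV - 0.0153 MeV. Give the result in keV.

In keV:
  96400 eV = 96400e-3 keV = 96.4
  0.0153 MeV = 0.0153e3 keV = 15.3
Difference: 96.4 - 15.3 = 81.1

81.1 keV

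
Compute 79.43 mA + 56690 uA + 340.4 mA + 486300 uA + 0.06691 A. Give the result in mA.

1029.73 mA

In mA:
  79.43 mA → 79.43
  56690 uA = 56690 × 10⁻³ mA = 56.69
  340.4 mA → 340.4
  486300 uA = 486300 × 10⁻³ mA = 486.3
  0.06691 A = 0.06691 × 10³ mA = 66.91
Sum: 79.43 + 56.69 + 340.4 + 486.3 + 66.91 = 1029.73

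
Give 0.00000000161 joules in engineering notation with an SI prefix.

1.61 nanojoules

= 1.61 × 10⁻⁹ joules; 10⁻⁹ is nano.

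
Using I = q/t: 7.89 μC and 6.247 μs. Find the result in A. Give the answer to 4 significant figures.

1.263 A

(7.89 × 10^-6) / (6.247 × 10^-6) = 1.26301 A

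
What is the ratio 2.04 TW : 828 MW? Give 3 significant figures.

(2.04e12) / (828e6) = 0.002464e6

2460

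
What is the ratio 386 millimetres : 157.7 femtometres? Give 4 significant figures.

(386e-3) / (157.7e-15) = 2.4477e12

2448000000000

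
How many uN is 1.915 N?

(no prefix) = 1e0, micro = 1e-6; factor is 1e6.
1.915 × 1e6 = 1915000

1915000 uN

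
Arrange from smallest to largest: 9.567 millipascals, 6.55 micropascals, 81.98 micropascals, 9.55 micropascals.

9.567 millipascals = 0.009567 pascals
6.55 micropascals = 0.00000655 pascals
81.98 micropascals = 0.00008198 pascals
9.55 micropascals = 0.00000955 pascals

6.55 micropascals < 9.55 micropascals < 81.98 micropascals < 9.567 millipascals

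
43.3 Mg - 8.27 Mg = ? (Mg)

In Mg:
  43.3 Mg → 43.3
  8.27 Mg → 8.27
Difference: 43.3 - 8.27 = 35.03

35.03 Mg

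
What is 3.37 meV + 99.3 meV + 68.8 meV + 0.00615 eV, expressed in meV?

177.62 meV

In meV:
  3.37 meV → 3.37
  99.3 meV → 99.3
  68.8 meV → 68.8
  0.00615 eV = 0.00615 × 10³ meV = 6.15
Sum: 3.37 + 99.3 + 68.8 + 6.15 = 177.62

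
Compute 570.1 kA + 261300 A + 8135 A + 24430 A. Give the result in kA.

In kA:
  570.1 kA → 570.1
  261300 A = 261300e-3 kA = 261.3
  8135 A = 8135e-3 kA = 8.135
  24430 A = 24430e-3 kA = 24.43
Sum: 570.1 + 261.3 + 8.135 + 24.43 = 863.965

863.965 kA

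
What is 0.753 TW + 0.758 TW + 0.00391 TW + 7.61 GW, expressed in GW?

In GW:
  0.753 TW = 0.753e3 GW = 753
  0.758 TW = 0.758e3 GW = 758
  0.00391 TW = 0.00391e3 GW = 3.91
  7.61 GW → 7.61
Sum: 753 + 758 + 3.91 + 7.61 = 1522.52

1522.52 GW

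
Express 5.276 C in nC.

(no prefix) = 10⁰, nano = 10⁻⁹; factor is 10⁹.
5.276 × 10⁹ = 5276000000

5276000000 nC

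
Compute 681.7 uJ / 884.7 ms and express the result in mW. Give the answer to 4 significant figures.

0.7705 mW

(681.7 × 10^-6) / (884.7 × 10^-3) = 0.770544 × 10^-3 W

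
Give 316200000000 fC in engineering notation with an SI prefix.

= 316.2e-6 C; 1e-6 is micro.

316.2 µC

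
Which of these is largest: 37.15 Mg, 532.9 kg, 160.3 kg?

37.15 Mg = 37150000 g
532.9 kg = 532900 g
160.3 kg = 160300 g

37.15 Mg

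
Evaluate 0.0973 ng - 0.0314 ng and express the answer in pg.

In pg:
  0.0973 ng = 0.0973 × 10³ pg = 97.3
  0.0314 ng = 0.0314 × 10³ pg = 31.4
Difference: 97.3 - 31.4 = 65.9

65.9 pg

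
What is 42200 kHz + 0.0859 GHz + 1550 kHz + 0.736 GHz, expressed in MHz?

865.65 MHz

In MHz:
  42200 kHz = 42200 × 10⁻³ MHz = 42.2
  0.0859 GHz = 0.0859 × 10³ MHz = 85.9
  1550 kHz = 1550 × 10⁻³ MHz = 1.55
  0.736 GHz = 0.736 × 10³ MHz = 736
Sum: 42.2 + 85.9 + 1.55 + 736 = 865.65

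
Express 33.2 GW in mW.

giga = 10⁹, milli = 10⁻³; factor is 10¹².
33.2 × 10¹² = 33200000000000

33200000000000 mW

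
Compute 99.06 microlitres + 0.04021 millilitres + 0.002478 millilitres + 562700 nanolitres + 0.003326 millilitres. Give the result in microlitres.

707.774 microlitres

In microlitres:
  99.06 microlitres → 99.06
  0.04021 millilitres = 0.04021 × 10³ microlitres = 40.21
  0.002478 millilitres = 0.002478 × 10³ microlitres = 2.478
  562700 nanolitres = 562700 × 10⁻³ microlitres = 562.7
  0.003326 millilitres = 0.003326 × 10³ microlitres = 3.326
Sum: 99.06 + 40.21 + 2.478 + 562.7 + 3.326 = 707.774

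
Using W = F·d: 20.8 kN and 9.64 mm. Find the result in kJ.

0.200512 kJ

20.8e3 × 9.64e-3 = 200.512 J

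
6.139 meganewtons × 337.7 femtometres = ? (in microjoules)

2.0731403 microjoules

6.139 × 10⁶ × 337.7 × 10⁻¹⁵ = 2073.1403 × 10⁻⁹ J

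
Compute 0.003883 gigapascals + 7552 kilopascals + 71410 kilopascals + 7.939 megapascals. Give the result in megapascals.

90.784 megapascals

In megapascals:
  0.003883 gigapascals = 0.003883 × 10^3 megapascals = 3.883
  7552 kilopascals = 7552 × 10^-3 megapascals = 7.552
  71410 kilopascals = 71410 × 10^-3 megapascals = 71.41
  7.939 megapascals → 7.939
Sum: 3.883 + 7.552 + 71.41 + 7.939 = 90.784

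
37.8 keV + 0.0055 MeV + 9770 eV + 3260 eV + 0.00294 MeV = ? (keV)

In keV:
  37.8 keV → 37.8
  0.0055 MeV = 0.0055 × 10³ keV = 5.5
  9770 eV = 9770 × 10⁻³ keV = 9.77
  3260 eV = 3260 × 10⁻³ keV = 3.26
  0.00294 MeV = 0.00294 × 10³ keV = 2.94
Sum: 37.8 + 5.5 + 9.77 + 3.26 + 2.94 = 59.27

59.27 keV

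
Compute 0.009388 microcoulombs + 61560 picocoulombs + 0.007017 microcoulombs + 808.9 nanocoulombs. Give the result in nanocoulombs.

886.865 nanocoulombs

In nanocoulombs:
  0.009388 microcoulombs = 0.009388e3 nanocoulombs = 9.388
  61560 picocoulombs = 61560e-3 nanocoulombs = 61.56
  0.007017 microcoulombs = 0.007017e3 nanocoulombs = 7.017
  808.9 nanocoulombs → 808.9
Sum: 9.388 + 61.56 + 7.017 + 808.9 = 886.865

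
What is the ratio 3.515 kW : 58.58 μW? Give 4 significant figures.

60000000

(3.515 × 10³) / (58.58 × 10⁻⁶) = 0.060003 × 10⁹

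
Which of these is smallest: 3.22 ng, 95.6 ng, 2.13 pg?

2.13 pg

3.22 ng = 0.00000000322 g
95.6 ng = 0.0000000956 g
2.13 pg = 0.00000000000213 g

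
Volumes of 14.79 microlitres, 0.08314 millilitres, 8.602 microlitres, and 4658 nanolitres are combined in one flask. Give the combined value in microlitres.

In microlitres:
  14.79 microlitres → 14.79
  0.08314 millilitres = 0.08314 × 10^3 microlitres = 83.14
  8.602 microlitres → 8.602
  4658 nanolitres = 4658 × 10^-3 microlitres = 4.658
Sum: 14.79 + 83.14 + 8.602 + 4.658 = 111.19

111.19 microlitres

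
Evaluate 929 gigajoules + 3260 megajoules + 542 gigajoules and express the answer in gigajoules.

1474.26 gigajoules

In gigajoules:
  929 gigajoules → 929
  3260 megajoules = 3260 × 10⁻³ gigajoules = 3.26
  542 gigajoules → 542
Sum: 929 + 3.26 + 542 = 1474.26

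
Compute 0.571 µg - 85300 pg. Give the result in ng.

In ng:
  0.571 µg = 0.571e3 ng = 571
  85300 pg = 85300e-3 ng = 85.3
Difference: 571 - 85.3 = 485.7

485.7 ng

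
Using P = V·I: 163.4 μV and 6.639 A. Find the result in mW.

1.0848126 mW

163.4e-6 × 6.639 = 1084.8126e-6 W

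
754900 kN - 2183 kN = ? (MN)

752.717 MN

In MN:
  754900 kN = 754900e-3 MN = 754.9
  2183 kN = 2183e-3 MN = 2.183
Difference: 754.9 - 2.183 = 752.717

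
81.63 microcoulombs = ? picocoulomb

micro = 10⁻⁶, pico = 10⁻¹²; factor is 10⁶.
81.63 × 10⁶ = 81630000

81630000 picocoulombs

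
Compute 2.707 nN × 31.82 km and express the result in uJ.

86.13674 uJ

2.707e-9 × 31.82e3 = 86.13674e-6 J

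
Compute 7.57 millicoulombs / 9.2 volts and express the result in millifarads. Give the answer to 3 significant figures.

0.823 millifarads

(7.57e-3) / (9.2) = 0.82283e-3 F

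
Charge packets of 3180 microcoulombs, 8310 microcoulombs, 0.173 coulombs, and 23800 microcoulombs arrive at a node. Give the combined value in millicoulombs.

208.29 millicoulombs

In millicoulombs:
  3180 microcoulombs = 3180 × 10⁻³ millicoulombs = 3.18
  8310 microcoulombs = 8310 × 10⁻³ millicoulombs = 8.31
  0.173 coulombs = 0.173 × 10³ millicoulombs = 173
  23800 microcoulombs = 23800 × 10⁻³ millicoulombs = 23.8
Sum: 3.18 + 8.31 + 173 + 23.8 = 208.29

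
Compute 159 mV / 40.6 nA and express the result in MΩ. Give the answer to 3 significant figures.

(159 × 10⁻³) / (40.6 × 10⁻⁹) = 3.9163 × 10⁶ Ω

3.92 MΩ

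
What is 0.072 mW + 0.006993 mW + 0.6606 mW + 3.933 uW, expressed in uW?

743.526 uW

In uW:
  0.072 mW = 0.072e3 uW = 72
  0.006993 mW = 0.006993e3 uW = 6.993
  0.6606 mW = 0.6606e3 uW = 660.6
  3.933 uW → 3.933
Sum: 72 + 6.993 + 660.6 + 3.933 = 743.526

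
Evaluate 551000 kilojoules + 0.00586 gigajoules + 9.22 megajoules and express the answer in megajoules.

In megajoules:
  551000 kilojoules = 551000 × 10^-3 megajoules = 551
  0.00586 gigajoules = 0.00586 × 10^3 megajoules = 5.86
  9.22 megajoules → 9.22
Sum: 551 + 5.86 + 9.22 = 566.08

566.08 megajoules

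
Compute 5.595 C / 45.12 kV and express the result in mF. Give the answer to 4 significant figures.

(5.595) / (45.12 × 10³) = 0.124003 × 10⁻³ F

0.1240 mF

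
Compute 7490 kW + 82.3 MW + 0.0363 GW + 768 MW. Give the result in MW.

In MW:
  7490 kW = 7490e-3 MW = 7.49
  82.3 MW → 82.3
  0.0363 GW = 0.0363e3 MW = 36.3
  768 MW → 768
Sum: 7.49 + 82.3 + 36.3 + 768 = 894.09

894.09 MW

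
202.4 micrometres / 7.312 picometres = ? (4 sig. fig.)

(202.4 × 10⁻⁶) / (7.312 × 10⁻¹²) = 27.681 × 10⁶

27680000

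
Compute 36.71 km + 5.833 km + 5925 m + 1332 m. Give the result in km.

In km:
  36.71 km → 36.71
  5.833 km → 5.833
  5925 m = 5925 × 10^-3 km = 5.925
  1332 m = 1332 × 10^-3 km = 1.332
Sum: 36.71 + 5.833 + 5.925 + 1.332 = 49.8

49.8 km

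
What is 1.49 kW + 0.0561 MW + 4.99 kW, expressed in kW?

In kW:
  1.49 kW → 1.49
  0.0561 MW = 0.0561 × 10^3 kW = 56.1
  4.99 kW → 4.99
Sum: 1.49 + 56.1 + 4.99 = 62.58

62.58 kW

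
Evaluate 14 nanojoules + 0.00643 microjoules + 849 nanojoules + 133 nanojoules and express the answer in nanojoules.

In nanojoules:
  14 nanojoules → 14
  0.00643 microjoules = 0.00643 × 10³ nanojoules = 6.43
  849 nanojoules → 849
  133 nanojoules → 133
Sum: 14 + 6.43 + 849 + 133 = 1002.43

1002.43 nanojoules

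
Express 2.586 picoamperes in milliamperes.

0.000000002586 milliamperes

pico = 10⁻¹², milli = 10⁻³; factor is 10⁻⁹.
2.586 × 10⁻⁹ = 0.000000002586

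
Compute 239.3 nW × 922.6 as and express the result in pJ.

0.00000000022077818 pJ

239.3 × 10^-9 × 922.6 × 10^-18 = 220778.18 × 10^-27 J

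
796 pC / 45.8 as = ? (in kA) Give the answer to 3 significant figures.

(796 × 10^-12) / (45.8 × 10^-18) = 17.38 × 10^6 A

17400 kA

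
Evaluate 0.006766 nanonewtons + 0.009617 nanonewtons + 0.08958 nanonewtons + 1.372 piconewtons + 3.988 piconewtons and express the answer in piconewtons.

111.323 piconewtons

In piconewtons:
  0.006766 nanonewtons = 0.006766 × 10^3 piconewtons = 6.766
  0.009617 nanonewtons = 0.009617 × 10^3 piconewtons = 9.617
  0.08958 nanonewtons = 0.08958 × 10^3 piconewtons = 89.58
  1.372 piconewtons → 1.372
  3.988 piconewtons → 3.988
Sum: 6.766 + 9.617 + 89.58 + 1.372 + 3.988 = 111.323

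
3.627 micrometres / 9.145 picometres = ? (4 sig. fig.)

(3.627 × 10^-6) / (9.145 × 10^-12) = 0.39661 × 10^6

396600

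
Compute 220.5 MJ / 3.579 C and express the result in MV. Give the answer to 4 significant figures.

(220.5 × 10^6) / (3.579) = 61.6094 × 10^6 V

61.61 MV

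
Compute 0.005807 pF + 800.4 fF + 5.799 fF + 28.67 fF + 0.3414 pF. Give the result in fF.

1182.076 fF

In fF:
  0.005807 pF = 0.005807 × 10^3 fF = 5.807
  800.4 fF → 800.4
  5.799 fF → 5.799
  28.67 fF → 28.67
  0.3414 pF = 0.3414 × 10^3 fF = 341.4
Sum: 5.807 + 800.4 + 5.799 + 28.67 + 341.4 = 1182.076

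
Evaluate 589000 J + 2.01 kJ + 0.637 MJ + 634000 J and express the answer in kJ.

1862.01 kJ

In kJ:
  589000 J = 589000 × 10^-3 kJ = 589
  2.01 kJ → 2.01
  0.637 MJ = 0.637 × 10^3 kJ = 637
  634000 J = 634000 × 10^-3 kJ = 634
Sum: 589 + 2.01 + 637 + 634 = 1862.01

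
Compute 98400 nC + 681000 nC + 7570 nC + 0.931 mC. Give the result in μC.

1717.97 μC

In μC:
  98400 nC = 98400 × 10^-3 μC = 98.4
  681000 nC = 681000 × 10^-3 μC = 681
  7570 nC = 7570 × 10^-3 μC = 7.57
  0.931 mC = 0.931 × 10^3 μC = 931
Sum: 98.4 + 681 + 7.57 + 931 = 1717.97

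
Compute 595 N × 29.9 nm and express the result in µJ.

595 × 29.9e-9 = 17790.5e-9 J

17.7905 µJ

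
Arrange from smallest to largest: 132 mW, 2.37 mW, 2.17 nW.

132 mW = 0.132 W
2.37 mW = 0.00237 W
2.17 nW = 0.00000000217 W

2.17 nW < 2.37 mW < 132 mW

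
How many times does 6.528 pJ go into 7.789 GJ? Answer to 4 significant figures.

(7.789 × 10^9) / (6.528 × 10^-12) = 1.1932 × 10^21

1193000000000000000000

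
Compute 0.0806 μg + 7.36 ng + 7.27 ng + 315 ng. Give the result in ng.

410.23 ng

In ng:
  0.0806 μg = 0.0806 × 10³ ng = 80.6
  7.36 ng → 7.36
  7.27 ng → 7.27
  315 ng → 315
Sum: 80.6 + 7.36 + 7.27 + 315 = 410.23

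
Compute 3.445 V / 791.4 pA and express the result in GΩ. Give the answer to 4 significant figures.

(3.445) / (791.4 × 10^-12) = 0.00435305 × 10^12 Ω

4.353 GΩ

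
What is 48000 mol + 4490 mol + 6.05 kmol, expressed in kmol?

58.54 kmol

In kmol:
  48000 mol = 48000 × 10⁻³ kmol = 48
  4490 mol = 4490 × 10⁻³ kmol = 4.49
  6.05 kmol → 6.05
Sum: 48 + 4.49 + 6.05 = 58.54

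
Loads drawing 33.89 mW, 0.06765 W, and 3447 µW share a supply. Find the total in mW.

104.987 mW

In mW:
  33.89 mW → 33.89
  0.06765 W = 0.06765 × 10^3 mW = 67.65
  3447 µW = 3447 × 10^-3 mW = 3.447
Sum: 33.89 + 67.65 + 3.447 = 104.987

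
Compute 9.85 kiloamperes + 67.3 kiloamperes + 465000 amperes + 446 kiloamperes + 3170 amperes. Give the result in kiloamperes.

991.32 kiloamperes

In kiloamperes:
  9.85 kiloamperes → 9.85
  67.3 kiloamperes → 67.3
  465000 amperes = 465000 × 10⁻³ kiloamperes = 465
  446 kiloamperes → 446
  3170 amperes = 3170 × 10⁻³ kiloamperes = 3.17
Sum: 9.85 + 67.3 + 465 + 446 + 3.17 = 991.32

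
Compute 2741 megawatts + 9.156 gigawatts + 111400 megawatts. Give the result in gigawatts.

123.297 gigawatts

In gigawatts:
  2741 megawatts = 2741e-3 gigawatts = 2.741
  9.156 gigawatts → 9.156
  111400 megawatts = 111400e-3 gigawatts = 111.4
Sum: 2.741 + 9.156 + 111.4 = 123.297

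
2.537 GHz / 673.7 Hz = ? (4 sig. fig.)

3766000

(2.537 × 10⁹) / (673.7) = 0.0037658 × 10⁹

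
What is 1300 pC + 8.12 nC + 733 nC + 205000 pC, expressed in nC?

947.42 nC

In nC:
  1300 pC = 1300 × 10^-3 nC = 1.3
  8.12 nC → 8.12
  733 nC → 733
  205000 pC = 205000 × 10^-3 nC = 205
Sum: 1.3 + 8.12 + 733 + 205 = 947.42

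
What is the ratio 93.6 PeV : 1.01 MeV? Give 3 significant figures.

(93.6 × 10¹⁵) / (1.01 × 10⁶) = 92.67 × 10⁹

92700000000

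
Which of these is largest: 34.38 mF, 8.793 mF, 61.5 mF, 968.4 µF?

61.5 mF

34.38 mF = 0.03438 F
8.793 mF = 0.008793 F
61.5 mF = 0.0615 F
968.4 µF = 0.0009684 F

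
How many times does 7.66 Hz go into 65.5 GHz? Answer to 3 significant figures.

(65.5e9) / (7.66) = 8.551e9

8550000000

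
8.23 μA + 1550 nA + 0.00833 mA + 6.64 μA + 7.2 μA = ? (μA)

31.95 μA

In μA:
  8.23 μA → 8.23
  1550 nA = 1550e-3 μA = 1.55
  0.00833 mA = 0.00833e3 μA = 8.33
  6.64 μA → 6.64
  7.2 μA → 7.2
Sum: 8.23 + 1.55 + 8.33 + 6.64 + 7.2 = 31.95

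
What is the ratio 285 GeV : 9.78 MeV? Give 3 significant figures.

29100

(285e9) / (9.78e6) = 29.14e3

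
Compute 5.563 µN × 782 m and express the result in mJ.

4.350266 mJ

5.563 × 10^-6 × 782 = 4350.266 × 10^-6 J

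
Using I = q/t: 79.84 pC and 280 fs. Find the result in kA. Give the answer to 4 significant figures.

0.2851 kA

(79.84 × 10⁻¹²) / (280 × 10⁻¹⁵) = 0.285143 × 10³ A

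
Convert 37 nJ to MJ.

nano = 1e-9, mega = 1e6; factor is 1e-15.
37 × 1e-15 = 0.000000000000037

0.000000000000037 MJ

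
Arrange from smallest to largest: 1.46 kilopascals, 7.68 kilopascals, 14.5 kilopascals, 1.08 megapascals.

1.46 kilopascals = 1460 pascals
7.68 kilopascals = 7680 pascals
14.5 kilopascals = 14500 pascals
1.08 megapascals = 1080000 pascals

1.46 kilopascals < 7.68 kilopascals < 14.5 kilopascals < 1.08 megapascals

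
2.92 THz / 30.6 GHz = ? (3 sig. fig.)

(2.92 × 10^12) / (30.6 × 10^9) = 0.09542 × 10^3

95.4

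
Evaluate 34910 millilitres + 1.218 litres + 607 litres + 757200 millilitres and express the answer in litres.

1400.328 litres

In litres:
  34910 millilitres = 34910e-3 litres = 34.91
  1.218 litres → 1.218
  607 litres → 607
  757200 millilitres = 757200e-3 litres = 757.2
Sum: 34.91 + 1.218 + 607 + 757.2 = 1400.328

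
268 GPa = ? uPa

268000000000000000 uPa

giga = 10^9, micro = 10^-6; factor is 10^15.
268 × 10^15 = 268000000000000000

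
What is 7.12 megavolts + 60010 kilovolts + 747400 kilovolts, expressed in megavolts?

814.53 megavolts

In megavolts:
  7.12 megavolts → 7.12
  60010 kilovolts = 60010 × 10^-3 megavolts = 60.01
  747400 kilovolts = 747400 × 10^-3 megavolts = 747.4
Sum: 7.12 + 60.01 + 747.4 = 814.53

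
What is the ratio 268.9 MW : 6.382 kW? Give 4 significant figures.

42130

(268.9 × 10^6) / (6.382 × 10^3) = 42.134 × 10^3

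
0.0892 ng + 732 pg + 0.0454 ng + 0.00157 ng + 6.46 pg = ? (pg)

In pg:
  0.0892 ng = 0.0892 × 10^3 pg = 89.2
  732 pg → 732
  0.0454 ng = 0.0454 × 10^3 pg = 45.4
  0.00157 ng = 0.00157 × 10^3 pg = 1.57
  6.46 pg → 6.46
Sum: 89.2 + 732 + 45.4 + 1.57 + 6.46 = 874.63

874.63 pg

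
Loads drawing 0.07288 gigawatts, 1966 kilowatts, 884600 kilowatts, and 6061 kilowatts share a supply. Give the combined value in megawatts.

In megawatts:
  0.07288 gigawatts = 0.07288e3 megawatts = 72.88
  1966 kilowatts = 1966e-3 megawatts = 1.966
  884600 kilowatts = 884600e-3 megawatts = 884.6
  6061 kilowatts = 6061e-3 megawatts = 6.061
Sum: 72.88 + 1.966 + 884.6 + 6.061 = 965.507

965.507 megawatts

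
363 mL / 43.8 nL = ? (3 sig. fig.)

(363 × 10^-3) / (43.8 × 10^-9) = 8.288 × 10^6

8290000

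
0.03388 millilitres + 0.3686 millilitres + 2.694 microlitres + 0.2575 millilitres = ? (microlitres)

In microlitres:
  0.03388 millilitres = 0.03388 × 10³ microlitres = 33.88
  0.3686 millilitres = 0.3686 × 10³ microlitres = 368.6
  2.694 microlitres → 2.694
  0.2575 millilitres = 0.2575 × 10³ microlitres = 257.5
Sum: 33.88 + 368.6 + 2.694 + 257.5 = 662.674

662.674 microlitres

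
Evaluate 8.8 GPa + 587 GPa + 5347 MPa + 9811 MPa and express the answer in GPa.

In GPa:
  8.8 GPa → 8.8
  587 GPa → 587
  5347 MPa = 5347 × 10^-3 GPa = 5.347
  9811 MPa = 9811 × 10^-3 GPa = 9.811
Sum: 8.8 + 587 + 5.347 + 9.811 = 610.958

610.958 GPa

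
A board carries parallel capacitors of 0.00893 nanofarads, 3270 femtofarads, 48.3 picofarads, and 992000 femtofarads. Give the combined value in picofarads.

1052.5 picofarads

In picofarads:
  0.00893 nanofarads = 0.00893 × 10³ picofarads = 8.93
  3270 femtofarads = 3270 × 10⁻³ picofarads = 3.27
  48.3 picofarads → 48.3
  992000 femtofarads = 992000 × 10⁻³ picofarads = 992
Sum: 8.93 + 3.27 + 48.3 + 992 = 1052.5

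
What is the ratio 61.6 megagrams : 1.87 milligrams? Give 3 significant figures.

(61.6 × 10^6) / (1.87 × 10^-3) = 32.94 × 10^9

32900000000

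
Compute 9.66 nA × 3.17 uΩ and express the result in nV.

9.66 × 10⁻⁹ × 3.17 × 10⁻⁶ = 30.6222 × 10⁻¹⁵ V

0.0000306222 nV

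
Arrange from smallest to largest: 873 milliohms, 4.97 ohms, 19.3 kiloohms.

873 milliohms = 0.873 ohms
4.97 ohms = 4.97 ohms
19.3 kiloohms = 19300 ohms

873 milliohms < 4.97 ohms < 19.3 kiloohms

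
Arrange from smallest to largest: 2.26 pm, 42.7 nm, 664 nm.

2.26 pm < 42.7 nm < 664 nm

2.26 pm = 0.00000000000226 m
42.7 nm = 0.0000000427 m
664 nm = 0.000000664 m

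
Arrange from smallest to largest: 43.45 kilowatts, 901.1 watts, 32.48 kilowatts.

43.45 kilowatts = 43450 watts
901.1 watts = 901.1 watts
32.48 kilowatts = 32480 watts

901.1 watts < 32.48 kilowatts < 43.45 kilowatts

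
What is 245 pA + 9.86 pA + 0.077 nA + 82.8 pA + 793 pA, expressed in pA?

1207.66 pA

In pA:
  245 pA → 245
  9.86 pA → 9.86
  0.077 nA = 0.077 × 10³ pA = 77
  82.8 pA → 82.8
  793 pA → 793
Sum: 245 + 9.86 + 77 + 82.8 + 793 = 1207.66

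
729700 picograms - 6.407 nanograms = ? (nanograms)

723.293 nanograms

In nanograms:
  729700 picograms = 729700 × 10^-3 nanograms = 729.7
  6.407 nanograms → 6.407
Difference: 729.7 - 6.407 = 723.293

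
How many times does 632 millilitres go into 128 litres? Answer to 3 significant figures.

(128) / (632 × 10⁻³) = 0.2025 × 10³

203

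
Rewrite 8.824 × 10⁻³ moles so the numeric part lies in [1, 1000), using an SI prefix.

= 8.824 × 10⁻³ moles; 10⁻³ is milli.

8.824 millimoles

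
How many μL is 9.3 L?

(no prefix) = 10^0, micro = 10^-6; factor is 10^6.
9.3 × 10^6 = 9300000

9300000 μL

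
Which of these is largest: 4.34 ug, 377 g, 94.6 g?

377 g

4.34 ug = 0.00000434 g
377 g = 377 g
94.6 g = 94.6 g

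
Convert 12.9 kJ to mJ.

12900000 mJ

kilo = 10^3, milli = 10^-3; factor is 10^6.
12.9 × 10^6 = 12900000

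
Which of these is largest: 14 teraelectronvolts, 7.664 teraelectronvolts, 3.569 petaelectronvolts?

14 teraelectronvolts = 14000000000000 electronvolts
7.664 teraelectronvolts = 7664000000000 electronvolts
3.569 petaelectronvolts = 3569000000000000 electronvolts

3.569 petaelectronvolts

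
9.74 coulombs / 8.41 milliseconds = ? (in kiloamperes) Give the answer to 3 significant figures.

(9.74) / (8.41 × 10^-3) = 1.1581 × 10^3 A

1.16 kiloamperes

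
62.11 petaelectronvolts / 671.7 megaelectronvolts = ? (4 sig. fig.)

92470000

(62.11 × 10^15) / (671.7 × 10^6) = 0.092467 × 10^9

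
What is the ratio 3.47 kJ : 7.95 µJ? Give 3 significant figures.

436000000

(3.47e3) / (7.95e-6) = 0.4365e9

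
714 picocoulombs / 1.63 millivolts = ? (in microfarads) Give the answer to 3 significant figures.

(714 × 10^-12) / (1.63 × 10^-3) = 438.04 × 10^-9 F

0.438 microfarads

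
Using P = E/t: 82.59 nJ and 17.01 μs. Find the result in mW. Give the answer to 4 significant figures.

(82.59 × 10⁻⁹) / (17.01 × 10⁻⁶) = 4.85538 × 10⁻³ W

4.855 mW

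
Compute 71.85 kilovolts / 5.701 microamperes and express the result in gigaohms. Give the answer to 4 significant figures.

12.60 gigaohms

(71.85 × 10³) / (5.701 × 10⁻⁶) = 12.6031 × 10⁹ Ω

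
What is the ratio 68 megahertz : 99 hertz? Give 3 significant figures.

(68 × 10^6) / (99) = 0.6869 × 10^6

687000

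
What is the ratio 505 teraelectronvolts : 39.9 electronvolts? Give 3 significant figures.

12700000000000

(505 × 10^12) / (39.9) = 12.66 × 10^12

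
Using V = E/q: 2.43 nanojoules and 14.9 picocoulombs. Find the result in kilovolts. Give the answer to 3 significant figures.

(2.43e-9) / (14.9e-12) = 0.16309e3 V

0.163 kilovolts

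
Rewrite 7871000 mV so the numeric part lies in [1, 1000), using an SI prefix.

= 7.871 × 10³ V; 10³ is kilo.

7.871 kV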